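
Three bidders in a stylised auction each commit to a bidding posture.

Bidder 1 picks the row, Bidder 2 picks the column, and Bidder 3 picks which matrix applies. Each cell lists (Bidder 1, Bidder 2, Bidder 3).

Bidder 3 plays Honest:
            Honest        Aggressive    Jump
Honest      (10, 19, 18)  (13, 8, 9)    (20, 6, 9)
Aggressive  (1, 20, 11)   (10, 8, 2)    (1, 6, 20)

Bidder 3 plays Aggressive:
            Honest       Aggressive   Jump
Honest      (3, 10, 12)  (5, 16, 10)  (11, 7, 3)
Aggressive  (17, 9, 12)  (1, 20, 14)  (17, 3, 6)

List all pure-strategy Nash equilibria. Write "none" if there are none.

Bidder 1 against (Honest, Honest): payoffs 10, 1 → best response Honest.
Bidder 1 against (Honest, Aggressive): payoffs 3, 17 → best response Aggressive.
Bidder 1 against (Aggressive, Honest): payoffs 13, 10 → best response Honest.
Bidder 1 against (Aggressive, Aggressive): payoffs 5, 1 → best response Honest.
Bidder 1 against (Jump, Honest): payoffs 20, 1 → best response Honest.
Bidder 1 against (Jump, Aggressive): payoffs 11, 17 → best response Aggressive.
Bidder 2 against (Honest, Honest): payoffs 19, 8, 6 → best response Honest.
Bidder 2 against (Honest, Aggressive): payoffs 10, 16, 7 → best response Aggressive.
Bidder 2 against (Aggressive, Honest): payoffs 20, 8, 6 → best response Honest.
Bidder 2 against (Aggressive, Aggressive): payoffs 9, 20, 3 → best response Aggressive.
Bidder 3 against (Honest, Honest): payoffs 18, 12 → best response Honest.
Bidder 3 against (Honest, Aggressive): payoffs 9, 10 → best response Aggressive.
Bidder 3 against (Honest, Jump): payoffs 9, 3 → best response Honest.
Bidder 3 against (Aggressive, Honest): payoffs 11, 12 → best response Aggressive.
Bidder 3 against (Aggressive, Aggressive): payoffs 2, 14 → best response Aggressive.
Bidder 3 against (Aggressive, Jump): payoffs 20, 6 → best response Honest.
Mutual best responses: (Honest, Honest, Honest); (Honest, Aggressive, Aggressive).

Pure-strategy Nash equilibria: (Honest, Honest, Honest) and (Honest, Aggressive, Aggressive)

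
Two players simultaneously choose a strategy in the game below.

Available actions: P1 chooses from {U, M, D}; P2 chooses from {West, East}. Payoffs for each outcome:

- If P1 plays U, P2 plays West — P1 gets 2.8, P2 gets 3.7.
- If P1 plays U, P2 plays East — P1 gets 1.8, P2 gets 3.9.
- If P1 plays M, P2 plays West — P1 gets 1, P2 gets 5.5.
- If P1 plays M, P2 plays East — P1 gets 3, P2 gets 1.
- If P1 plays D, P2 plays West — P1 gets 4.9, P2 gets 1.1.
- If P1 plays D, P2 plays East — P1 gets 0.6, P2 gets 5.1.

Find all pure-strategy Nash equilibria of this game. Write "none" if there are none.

There is no pure-strategy Nash equilibrium.

P1 against West: payoffs 2.8, 1, 4.9 → best response D.
P1 against East: payoffs 1.8, 3, 0.6 → best response M.
P2 against U: payoffs 3.7, 3.9 → best response East.
P2 against M: payoffs 5.5, 1 → best response West.
P2 against D: payoffs 1.1, 5.1 → best response East.
No profile is a mutual best response for all players.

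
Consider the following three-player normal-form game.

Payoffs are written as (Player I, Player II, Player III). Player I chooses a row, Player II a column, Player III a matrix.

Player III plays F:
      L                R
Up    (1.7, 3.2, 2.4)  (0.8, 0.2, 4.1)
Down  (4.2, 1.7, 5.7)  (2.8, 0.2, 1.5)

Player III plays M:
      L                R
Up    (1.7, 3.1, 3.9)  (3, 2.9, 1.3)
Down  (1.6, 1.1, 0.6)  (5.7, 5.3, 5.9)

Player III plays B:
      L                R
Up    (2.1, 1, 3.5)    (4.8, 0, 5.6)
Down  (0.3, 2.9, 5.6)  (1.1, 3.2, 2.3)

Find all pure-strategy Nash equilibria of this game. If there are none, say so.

Player I against (L, F): payoffs 1.7, 4.2 → best response Down.
Player I against (L, M): payoffs 1.7, 1.6 → best response Up.
Player I against (L, B): payoffs 2.1, 0.3 → best response Up.
Player I against (R, F): payoffs 0.8, 2.8 → best response Down.
Player I against (R, M): payoffs 3, 5.7 → best response Down.
Player I against (R, B): payoffs 4.8, 1.1 → best response Up.
Player II against (Up, F): payoffs 3.2, 0.2 → best response L.
Player II against (Up, M): payoffs 3.1, 2.9 → best response L.
Player II against (Up, B): payoffs 1, 0 → best response L.
Player II against (Down, F): payoffs 1.7, 0.2 → best response L.
Player II against (Down, M): payoffs 1.1, 5.3 → best response R.
Player II against (Down, B): payoffs 2.9, 3.2 → best response R.
Player III against (Up, L): payoffs 2.4, 3.9, 3.5 → best response M.
Player III against (Up, R): payoffs 4.1, 1.3, 5.6 → best response B.
Player III against (Down, L): payoffs 5.7, 0.6, 5.6 → best response F.
Player III against (Down, R): payoffs 1.5, 5.9, 2.3 → best response M.
Mutual best responses: (Up, L, M); (Down, L, F); (Down, R, M).

The pure Nash equilibria are (Up, L, M), (Down, L, F), (Down, R, M).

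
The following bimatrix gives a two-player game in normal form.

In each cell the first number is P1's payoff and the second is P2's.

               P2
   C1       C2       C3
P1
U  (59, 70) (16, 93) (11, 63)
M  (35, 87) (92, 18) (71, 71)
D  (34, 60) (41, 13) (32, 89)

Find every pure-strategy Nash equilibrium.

(U, C1): P2 can switch to C2 (70 → 93). Not NE.
(U, C2): P1 can switch to M (16 → 92). Not NE.
(U, C3): P1 can switch to M (11 → 71). Not NE.
(M, C1): P1 can switch to U (35 → 59). Not NE.
(M, C2): P2 can switch to C1 (18 → 87). Not NE.
(M, C3): P2 can switch to C1 (71 → 87). Not NE.
(D, C1): P1 can switch to U (34 → 59). Not NE.
(D, C2): P1 can switch to M (41 → 92). Not NE.
(D, C3): P1 can switch to M (32 → 71). Not NE.

none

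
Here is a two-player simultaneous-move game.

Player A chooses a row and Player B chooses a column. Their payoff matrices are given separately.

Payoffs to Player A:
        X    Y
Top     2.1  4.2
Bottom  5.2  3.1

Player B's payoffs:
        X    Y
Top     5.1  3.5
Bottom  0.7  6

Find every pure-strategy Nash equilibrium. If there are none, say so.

none

For each player, find the best response to each opponent profile; mutual best responses are the pure NE.
Player A against X: payoffs 2.1, 5.2 → best response Bottom.
Player A against Y: payoffs 4.2, 3.1 → best response Top.
Player B against Top: payoffs 5.1, 3.5 → best response X.
Player B against Bottom: payoffs 0.7, 6 → best response Y.
No profile is a mutual best response for all players.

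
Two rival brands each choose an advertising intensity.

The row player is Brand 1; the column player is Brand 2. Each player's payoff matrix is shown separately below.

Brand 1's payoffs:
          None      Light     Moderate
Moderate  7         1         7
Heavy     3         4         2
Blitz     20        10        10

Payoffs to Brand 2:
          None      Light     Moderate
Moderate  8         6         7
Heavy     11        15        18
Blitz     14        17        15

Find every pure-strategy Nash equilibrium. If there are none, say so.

For each player, find the best response to each opponent profile; mutual best responses are the pure NE.
Brand 1 against None: payoffs 7, 3, 20 → best response Blitz.
Brand 1 against Light: payoffs 1, 4, 10 → best response Blitz.
Brand 1 against Moderate: payoffs 7, 2, 10 → best response Blitz.
Brand 2 against Moderate: payoffs 8, 6, 7 → best response None.
Brand 2 against Heavy: payoffs 11, 15, 18 → best response Moderate.
Brand 2 against Blitz: payoffs 14, 17, 15 → best response Light.
Mutual best responses: (Blitz, Light).

(Blitz, Light)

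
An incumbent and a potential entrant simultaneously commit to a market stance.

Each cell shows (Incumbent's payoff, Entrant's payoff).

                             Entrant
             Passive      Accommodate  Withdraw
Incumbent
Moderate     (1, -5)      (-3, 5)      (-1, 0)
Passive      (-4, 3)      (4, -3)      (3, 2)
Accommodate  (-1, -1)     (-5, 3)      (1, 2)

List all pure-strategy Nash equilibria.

There is no pure-strategy Nash equilibrium.

Incumbent against Passive: payoffs 1, -4, -1 → best response Moderate.
Incumbent against Accommodate: payoffs -3, 4, -5 → best response Passive.
Incumbent against Withdraw: payoffs -1, 3, 1 → best response Passive.
Entrant against Moderate: payoffs -5, 5, 0 → best response Accommodate.
Entrant against Passive: payoffs 3, -3, 2 → best response Passive.
Entrant against Accommodate: payoffs -1, 3, 2 → best response Accommodate.
No profile is a mutual best response for all players.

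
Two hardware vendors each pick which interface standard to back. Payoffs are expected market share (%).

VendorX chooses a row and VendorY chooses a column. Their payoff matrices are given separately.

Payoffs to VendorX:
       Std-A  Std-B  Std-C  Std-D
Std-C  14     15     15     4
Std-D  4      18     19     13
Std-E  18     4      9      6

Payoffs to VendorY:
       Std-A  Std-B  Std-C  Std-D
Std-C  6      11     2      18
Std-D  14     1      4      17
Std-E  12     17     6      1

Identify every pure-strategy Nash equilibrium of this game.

The unique pure-strategy Nash equilibrium is (Std-D, Std-D).

For each player, find the best response to each opponent profile; mutual best responses are the pure NE.
VendorX against Std-A: payoffs 14, 4, 18 → best response Std-E.
VendorX against Std-B: payoffs 15, 18, 4 → best response Std-D.
VendorX against Std-C: payoffs 15, 19, 9 → best response Std-D.
VendorX against Std-D: payoffs 4, 13, 6 → best response Std-D.
VendorY against Std-C: payoffs 6, 11, 2, 18 → best response Std-D.
VendorY against Std-D: payoffs 14, 1, 4, 17 → best response Std-D.
VendorY against Std-E: payoffs 12, 17, 6, 1 → best response Std-B.
Mutual best responses: (Std-D, Std-D).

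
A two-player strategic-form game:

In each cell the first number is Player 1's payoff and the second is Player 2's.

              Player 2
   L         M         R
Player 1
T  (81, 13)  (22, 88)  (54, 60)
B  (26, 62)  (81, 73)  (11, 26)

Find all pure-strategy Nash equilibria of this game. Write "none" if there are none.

Check each profile: it is a Nash equilibrium iff no player can strictly gain by switching unilaterally.
(T, L): Player 2 can switch to M (13 → 88). Not NE.
(T, M): Player 1 can switch to B (22 → 81). Not NE.
(T, R): Player 2 can switch to M (60 → 88). Not NE.
(B, L): Player 1 can switch to T (26 → 81). Not NE.
(B, M): Player 1 gets 81, best alternative 22; Player 2 gets 73, best alternative 62. No profitable deviation — NE.
(B, R): Player 1 can switch to T (11 → 54). Not NE.

(B, M)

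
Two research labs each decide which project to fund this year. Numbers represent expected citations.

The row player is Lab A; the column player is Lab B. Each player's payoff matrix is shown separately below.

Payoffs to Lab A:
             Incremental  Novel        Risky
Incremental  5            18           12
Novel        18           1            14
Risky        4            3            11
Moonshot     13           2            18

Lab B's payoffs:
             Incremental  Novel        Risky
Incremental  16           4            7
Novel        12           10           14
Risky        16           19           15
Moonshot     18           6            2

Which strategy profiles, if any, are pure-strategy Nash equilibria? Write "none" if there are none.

none

(Incremental, Incremental): Lab A can switch to Novel (5 → 18). Not NE.
(Incremental, Novel): Lab B can switch to Incremental (4 → 16). Not NE.
(Incremental, Risky): Lab A can switch to Novel (12 → 14). Not NE.
(Novel, Incremental): Lab B can switch to Risky (12 → 14). Not NE.
(Novel, Novel): Lab A can switch to Incremental (1 → 18). Not NE.
(Novel, Risky): Lab A can switch to Moonshot (14 → 18). Not NE.
(Risky, Incremental): Lab A can switch to Incremental (4 → 5). Not NE.
(Risky, Novel): Lab A can switch to Incremental (3 → 18). Not NE.
(The remaining 4 profiles each have a profitable deviation by the same check.)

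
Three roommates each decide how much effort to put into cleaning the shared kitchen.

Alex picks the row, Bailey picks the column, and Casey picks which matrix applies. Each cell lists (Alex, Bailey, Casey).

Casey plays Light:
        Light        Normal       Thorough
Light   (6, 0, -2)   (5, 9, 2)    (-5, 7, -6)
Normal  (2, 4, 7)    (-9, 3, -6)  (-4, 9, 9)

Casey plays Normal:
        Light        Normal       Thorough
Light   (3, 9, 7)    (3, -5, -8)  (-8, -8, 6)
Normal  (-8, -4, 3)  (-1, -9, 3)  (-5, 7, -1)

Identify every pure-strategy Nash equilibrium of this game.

For each player, find the best response to each opponent profile; mutual best responses are the pure NE.
Alex against (Light, Light): payoffs 6, 2 → best response Light.
Alex against (Light, Normal): payoffs 3, -8 → best response Light.
Alex against (Normal, Light): payoffs 5, -9 → best response Light.
Alex against (Normal, Normal): payoffs 3, -1 → best response Light.
Alex against (Thorough, Light): payoffs -5, -4 → best response Normal.
Alex against (Thorough, Normal): payoffs -8, -5 → best response Normal.
Bailey against (Light, Light): payoffs 0, 9, 7 → best response Normal.
Bailey against (Light, Normal): payoffs 9, -5, -8 → best response Light.
Bailey against (Normal, Light): payoffs 4, 3, 9 → best response Thorough.
Bailey against (Normal, Normal): payoffs -4, -9, 7 → best response Thorough.
Casey against (Light, Light): payoffs -2, 7 → best response Normal.
Casey against (Light, Normal): payoffs 2, -8 → best response Light.
Casey against (Light, Thorough): payoffs -6, 6 → best response Normal.
Casey against (Normal, Light): payoffs 7, 3 → best response Light.
Casey against (Normal, Normal): payoffs -6, 3 → best response Normal.
Casey against (Normal, Thorough): payoffs 9, -1 → best response Light.
Mutual best responses: (Light, Light, Normal); (Light, Normal, Light); (Normal, Thorough, Light).

(Light, Light, Normal), (Light, Normal, Light), (Normal, Thorough, Light)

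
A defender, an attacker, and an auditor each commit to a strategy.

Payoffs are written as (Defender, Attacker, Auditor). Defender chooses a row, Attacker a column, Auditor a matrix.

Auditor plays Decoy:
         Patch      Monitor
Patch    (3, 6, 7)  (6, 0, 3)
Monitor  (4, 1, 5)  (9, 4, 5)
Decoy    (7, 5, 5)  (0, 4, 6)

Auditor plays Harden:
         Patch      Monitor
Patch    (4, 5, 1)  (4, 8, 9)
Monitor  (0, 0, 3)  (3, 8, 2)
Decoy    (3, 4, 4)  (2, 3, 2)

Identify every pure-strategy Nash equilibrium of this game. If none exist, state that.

The pure Nash equilibria are (Patch, Monitor, Harden); (Monitor, Monitor, Decoy); (Decoy, Patch, Decoy).

(Patch, Patch, Decoy): Defender can switch to Monitor (3 → 4). Not NE.
(Patch, Patch, Harden): Attacker can switch to Monitor (5 → 8). Not NE.
(Patch, Monitor, Decoy): Defender can switch to Monitor (6 → 9). Not NE.
(Patch, Monitor, Harden): Defender gets 4, best alternative 3; Attacker gets 8, best alternative 5; Auditor gets 9, best alternative 3. No profitable deviation — NE.
(Monitor, Patch, Decoy): Defender can switch to Decoy (4 → 7). Not NE.
(Monitor, Patch, Harden): Defender can switch to Patch (0 → 4). Not NE.
(Monitor, Monitor, Decoy): Defender gets 9, best alternative 6; Attacker gets 4, best alternative 1; Auditor gets 5, best alternative 2. No profitable deviation — NE.
(Monitor, Monitor, Harden): Defender can switch to Patch (3 → 4). Not NE.
(Decoy, Patch, Decoy): Defender gets 7, best alternative 4; Attacker gets 5, best alternative 4; Auditor gets 5, best alternative 4. No profitable deviation — NE.
(Decoy, Patch, Harden): Defender can switch to Patch (3 → 4). Not NE.
(Decoy, Monitor, Decoy): Defender can switch to Patch (0 → 6). Not NE.
(Decoy, Monitor, Harden): Defender can switch to Patch (2 → 4). Not NE.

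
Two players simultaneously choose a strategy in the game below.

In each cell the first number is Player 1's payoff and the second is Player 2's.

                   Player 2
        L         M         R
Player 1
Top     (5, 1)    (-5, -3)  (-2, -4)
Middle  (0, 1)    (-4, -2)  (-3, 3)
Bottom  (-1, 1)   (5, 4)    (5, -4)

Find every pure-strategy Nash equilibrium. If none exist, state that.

(Top, L); (Bottom, M)

Player 1 against L: payoffs 5, 0, -1 → best response Top.
Player 1 against M: payoffs -5, -4, 5 → best response Bottom.
Player 1 against R: payoffs -2, -3, 5 → best response Bottom.
Player 2 against Top: payoffs 1, -3, -4 → best response L.
Player 2 against Middle: payoffs 1, -2, 3 → best response R.
Player 2 against Bottom: payoffs 1, 4, -4 → best response M.
Mutual best responses: (Top, L); (Bottom, M).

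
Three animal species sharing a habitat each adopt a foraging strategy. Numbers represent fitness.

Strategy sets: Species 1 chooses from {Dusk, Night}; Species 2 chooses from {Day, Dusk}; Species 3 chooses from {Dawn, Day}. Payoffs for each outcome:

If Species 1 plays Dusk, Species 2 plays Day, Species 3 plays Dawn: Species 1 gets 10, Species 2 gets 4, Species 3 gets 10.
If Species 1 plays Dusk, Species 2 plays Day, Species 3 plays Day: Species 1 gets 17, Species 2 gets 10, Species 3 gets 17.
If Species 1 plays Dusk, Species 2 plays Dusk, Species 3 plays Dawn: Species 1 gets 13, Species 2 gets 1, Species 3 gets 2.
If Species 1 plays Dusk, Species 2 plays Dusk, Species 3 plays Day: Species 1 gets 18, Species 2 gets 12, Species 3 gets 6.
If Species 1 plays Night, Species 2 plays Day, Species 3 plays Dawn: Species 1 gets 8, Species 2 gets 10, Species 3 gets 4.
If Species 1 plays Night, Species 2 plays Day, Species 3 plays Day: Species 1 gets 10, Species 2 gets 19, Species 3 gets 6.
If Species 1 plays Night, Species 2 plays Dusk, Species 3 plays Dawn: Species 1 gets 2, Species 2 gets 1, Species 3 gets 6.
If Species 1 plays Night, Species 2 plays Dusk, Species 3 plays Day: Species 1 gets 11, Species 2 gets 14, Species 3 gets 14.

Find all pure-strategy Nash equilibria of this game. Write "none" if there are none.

The unique pure-strategy Nash equilibrium is (Dusk, Dusk, Day).

For each player, find the best response to each opponent profile; mutual best responses are the pure NE.
Species 1 against (Day, Dawn): payoffs 10, 8 → best response Dusk.
Species 1 against (Day, Day): payoffs 17, 10 → best response Dusk.
Species 1 against (Dusk, Dawn): payoffs 13, 2 → best response Dusk.
Species 1 against (Dusk, Day): payoffs 18, 11 → best response Dusk.
Species 2 against (Dusk, Dawn): payoffs 4, 1 → best response Day.
Species 2 against (Dusk, Day): payoffs 10, 12 → best response Dusk.
Species 2 against (Night, Dawn): payoffs 10, 1 → best response Day.
Species 2 against (Night, Day): payoffs 19, 14 → best response Day.
Species 3 against (Dusk, Day): payoffs 10, 17 → best response Day.
Species 3 against (Dusk, Dusk): payoffs 2, 6 → best response Day.
Species 3 against (Night, Day): payoffs 4, 6 → best response Day.
Species 3 against (Night, Dusk): payoffs 6, 14 → best response Day.
Mutual best responses: (Dusk, Dusk, Day).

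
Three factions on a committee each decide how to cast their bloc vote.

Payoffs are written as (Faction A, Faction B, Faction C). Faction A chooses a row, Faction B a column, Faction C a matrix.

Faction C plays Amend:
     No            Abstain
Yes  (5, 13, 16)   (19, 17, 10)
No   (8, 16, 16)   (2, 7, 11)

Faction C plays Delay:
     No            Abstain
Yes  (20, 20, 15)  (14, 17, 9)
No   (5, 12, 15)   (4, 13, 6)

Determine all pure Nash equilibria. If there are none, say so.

Pure-strategy Nash equilibria: (Yes, Abstain, Amend) and (No, No, Amend)

(Yes, No, Amend): Faction A can switch to No (5 → 8). Not NE.
(Yes, No, Delay): Faction C can switch to Amend (15 → 16). Not NE.
(Yes, Abstain, Amend): Faction A gets 19, best alternative 2; Faction B gets 17, best alternative 13; Faction C gets 10, best alternative 9. No profitable deviation — NE.
(Yes, Abstain, Delay): Faction B can switch to No (17 → 20). Not NE.
(No, No, Amend): Faction A gets 8, best alternative 5; Faction B gets 16, best alternative 7; Faction C gets 16, best alternative 15. No profitable deviation — NE.
(No, No, Delay): Faction A can switch to Yes (5 → 20). Not NE.
(No, Abstain, Amend): Faction A can switch to Yes (2 → 19). Not NE.
(No, Abstain, Delay): Faction A can switch to Yes (4 → 14). Not NE.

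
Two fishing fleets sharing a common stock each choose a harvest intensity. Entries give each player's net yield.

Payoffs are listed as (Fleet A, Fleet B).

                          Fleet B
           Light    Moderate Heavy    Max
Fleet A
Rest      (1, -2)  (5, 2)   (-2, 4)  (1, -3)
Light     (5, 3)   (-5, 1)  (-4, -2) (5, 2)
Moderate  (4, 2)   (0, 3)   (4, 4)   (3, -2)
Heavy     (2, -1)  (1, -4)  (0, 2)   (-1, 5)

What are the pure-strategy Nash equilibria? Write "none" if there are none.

(Rest, Light): Fleet A can switch to Light (1 → 5). Not NE.
(Rest, Moderate): Fleet B can switch to Heavy (2 → 4). Not NE.
(Rest, Heavy): Fleet A can switch to Moderate (-2 → 4). Not NE.
(Rest, Max): Fleet A can switch to Light (1 → 5). Not NE.
(Light, Light): Fleet A gets 5, best alternative 4; Fleet B gets 3, best alternative 2. No profitable deviation — NE.
(Light, Moderate): Fleet A can switch to Rest (-5 → 5). Not NE.
(Light, Heavy): Fleet A can switch to Rest (-4 → -2). Not NE.
(Light, Max): Fleet B can switch to Light (2 → 3). Not NE.
(Moderate, Light): Fleet A can switch to Light (4 → 5). Not NE.
(Moderate, Moderate): Fleet A can switch to Rest (0 → 5). Not NE.
(Moderate, Heavy): Fleet A gets 4, best alternative 0; Fleet B gets 4, best alternative 3. No profitable deviation — NE.
(Moderate, Max): Fleet A can switch to Light (3 → 5). Not NE.
(Heavy, Light): Fleet A can switch to Light (2 → 5). Not NE.
(Heavy, Moderate): Fleet A can switch to Rest (1 → 5). Not NE.
(The remaining 2 profiles each have a profitable deviation by the same check.)

The pure Nash equilibria are (Light, Light); (Moderate, Heavy).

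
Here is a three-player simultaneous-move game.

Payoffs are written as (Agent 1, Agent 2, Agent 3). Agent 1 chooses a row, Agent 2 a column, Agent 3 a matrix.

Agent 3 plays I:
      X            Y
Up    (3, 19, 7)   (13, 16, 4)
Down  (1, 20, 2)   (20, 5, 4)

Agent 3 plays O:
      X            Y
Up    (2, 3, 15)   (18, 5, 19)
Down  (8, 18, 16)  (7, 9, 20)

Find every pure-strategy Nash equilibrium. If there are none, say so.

(Up, X, I): Agent 3 can switch to O (7 → 15). Not NE.
(Up, X, O): Agent 1 can switch to Down (2 → 8). Not NE.
(Up, Y, I): Agent 1 can switch to Down (13 → 20). Not NE.
(Up, Y, O): Agent 1 gets 18, best alternative 7; Agent 2 gets 5, best alternative 3; Agent 3 gets 19, best alternative 4. No profitable deviation — NE.
(Down, X, I): Agent 1 can switch to Up (1 → 3). Not NE.
(Down, X, O): Agent 1 gets 8, best alternative 2; Agent 2 gets 18, best alternative 9; Agent 3 gets 16, best alternative 2. No profitable deviation — NE.
(Down, Y, I): Agent 2 can switch to X (5 → 20). Not NE.
(Down, Y, O): Agent 1 can switch to Up (7 → 18). Not NE.

The pure Nash equilibria are (Up, Y, O), (Down, X, O).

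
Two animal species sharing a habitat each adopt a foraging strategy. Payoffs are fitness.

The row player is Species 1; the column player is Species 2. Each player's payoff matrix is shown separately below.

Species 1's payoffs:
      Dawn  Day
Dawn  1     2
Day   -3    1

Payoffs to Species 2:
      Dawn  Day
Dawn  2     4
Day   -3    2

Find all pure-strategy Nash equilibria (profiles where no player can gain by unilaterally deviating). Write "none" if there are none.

(Dawn, Dawn): Species 2 can switch to Day (2 → 4). Not NE.
(Dawn, Day): Species 1 gets 2, best alternative 1; Species 2 gets 4, best alternative 2. No profitable deviation — NE.
(Day, Dawn): Species 1 can switch to Dawn (-3 → 1). Not NE.
(Day, Day): Species 1 can switch to Dawn (1 → 2). Not NE.

Pure NE: (Dawn, Day)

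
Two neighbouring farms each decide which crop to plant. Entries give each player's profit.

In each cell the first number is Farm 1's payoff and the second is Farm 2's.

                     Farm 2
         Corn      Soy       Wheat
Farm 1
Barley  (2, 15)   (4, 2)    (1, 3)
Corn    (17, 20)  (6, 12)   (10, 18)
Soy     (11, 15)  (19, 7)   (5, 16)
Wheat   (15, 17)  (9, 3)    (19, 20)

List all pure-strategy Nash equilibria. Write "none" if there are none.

For each player, find the best response to each opponent profile; mutual best responses are the pure NE.
Farm 1 against Corn: payoffs 2, 17, 11, 15 → best response Corn.
Farm 1 against Soy: payoffs 4, 6, 19, 9 → best response Soy.
Farm 1 against Wheat: payoffs 1, 10, 5, 19 → best response Wheat.
Farm 2 against Barley: payoffs 15, 2, 3 → best response Corn.
Farm 2 against Corn: payoffs 20, 12, 18 → best response Corn.
Farm 2 against Soy: payoffs 15, 7, 16 → best response Wheat.
Farm 2 against Wheat: payoffs 17, 3, 20 → best response Wheat.
Mutual best responses: (Corn, Corn); (Wheat, Wheat).

The pure Nash equilibria are (Corn, Corn); (Wheat, Wheat).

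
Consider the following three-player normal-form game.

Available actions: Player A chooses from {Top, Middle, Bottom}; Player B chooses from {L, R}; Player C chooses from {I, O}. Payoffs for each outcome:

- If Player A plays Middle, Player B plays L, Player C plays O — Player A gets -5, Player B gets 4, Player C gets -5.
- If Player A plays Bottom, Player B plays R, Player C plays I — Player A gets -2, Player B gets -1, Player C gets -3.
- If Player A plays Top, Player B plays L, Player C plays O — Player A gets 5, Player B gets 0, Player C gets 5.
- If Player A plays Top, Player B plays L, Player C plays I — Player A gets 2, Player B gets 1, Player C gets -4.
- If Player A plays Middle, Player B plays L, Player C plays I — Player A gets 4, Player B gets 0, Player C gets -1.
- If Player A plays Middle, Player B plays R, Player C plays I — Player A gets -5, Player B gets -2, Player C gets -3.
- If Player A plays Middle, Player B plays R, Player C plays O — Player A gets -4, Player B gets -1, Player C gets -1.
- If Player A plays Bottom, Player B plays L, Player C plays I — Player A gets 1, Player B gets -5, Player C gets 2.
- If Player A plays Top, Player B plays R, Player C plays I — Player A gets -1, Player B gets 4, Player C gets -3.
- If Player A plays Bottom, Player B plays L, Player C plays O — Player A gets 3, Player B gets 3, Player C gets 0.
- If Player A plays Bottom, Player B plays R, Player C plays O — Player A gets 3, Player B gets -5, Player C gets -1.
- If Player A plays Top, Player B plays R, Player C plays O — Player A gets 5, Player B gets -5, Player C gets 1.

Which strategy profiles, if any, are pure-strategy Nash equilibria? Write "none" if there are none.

Player A against (L, I): payoffs 2, 4, 1 → best response Middle.
Player A against (L, O): payoffs 5, -5, 3 → best response Top.
Player A against (R, I): payoffs -1, -5, -2 → best response Top.
Player A against (R, O): payoffs 5, -4, 3 → best response Top.
Player B against (Top, I): payoffs 1, 4 → best response R.
Player B against (Top, O): payoffs 0, -5 → best response L.
Player B against (Middle, I): payoffs 0, -2 → best response L.
Player B against (Middle, O): payoffs 4, -1 → best response L.
Player B against (Bottom, I): payoffs -5, -1 → best response R.
Player B against (Bottom, O): payoffs 3, -5 → best response L.
Player C against (Top, L): payoffs -4, 5 → best response O.
Player C against (Top, R): payoffs -3, 1 → best response O.
Player C against (Middle, L): payoffs -1, -5 → best response I.
Player C against (Middle, R): payoffs -3, -1 → best response O.
Player C against (Bottom, L): payoffs 2, 0 → best response I.
Player C against (Bottom, R): payoffs -3, -1 → best response O.
Mutual best responses: (Top, L, O); (Middle, L, I).

(Top, L, O), (Middle, L, I)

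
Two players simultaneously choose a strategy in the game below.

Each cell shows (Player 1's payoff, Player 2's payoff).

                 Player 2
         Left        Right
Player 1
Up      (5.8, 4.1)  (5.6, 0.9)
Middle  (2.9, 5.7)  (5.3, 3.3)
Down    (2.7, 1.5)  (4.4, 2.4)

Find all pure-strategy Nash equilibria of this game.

(Up, Left)

(Up, Left): Player 1 gets 5.8, best alternative 2.9; Player 2 gets 4.1, best alternative 0.9. No profitable deviation — NE.
(Up, Right): Player 2 can switch to Left (0.9 → 4.1). Not NE.
(Middle, Left): Player 1 can switch to Up (2.9 → 5.8). Not NE.
(Middle, Right): Player 1 can switch to Up (5.3 → 5.6). Not NE.
(Down, Left): Player 1 can switch to Up (2.7 → 5.8). Not NE.
(Down, Right): Player 1 can switch to Up (4.4 → 5.6). Not NE.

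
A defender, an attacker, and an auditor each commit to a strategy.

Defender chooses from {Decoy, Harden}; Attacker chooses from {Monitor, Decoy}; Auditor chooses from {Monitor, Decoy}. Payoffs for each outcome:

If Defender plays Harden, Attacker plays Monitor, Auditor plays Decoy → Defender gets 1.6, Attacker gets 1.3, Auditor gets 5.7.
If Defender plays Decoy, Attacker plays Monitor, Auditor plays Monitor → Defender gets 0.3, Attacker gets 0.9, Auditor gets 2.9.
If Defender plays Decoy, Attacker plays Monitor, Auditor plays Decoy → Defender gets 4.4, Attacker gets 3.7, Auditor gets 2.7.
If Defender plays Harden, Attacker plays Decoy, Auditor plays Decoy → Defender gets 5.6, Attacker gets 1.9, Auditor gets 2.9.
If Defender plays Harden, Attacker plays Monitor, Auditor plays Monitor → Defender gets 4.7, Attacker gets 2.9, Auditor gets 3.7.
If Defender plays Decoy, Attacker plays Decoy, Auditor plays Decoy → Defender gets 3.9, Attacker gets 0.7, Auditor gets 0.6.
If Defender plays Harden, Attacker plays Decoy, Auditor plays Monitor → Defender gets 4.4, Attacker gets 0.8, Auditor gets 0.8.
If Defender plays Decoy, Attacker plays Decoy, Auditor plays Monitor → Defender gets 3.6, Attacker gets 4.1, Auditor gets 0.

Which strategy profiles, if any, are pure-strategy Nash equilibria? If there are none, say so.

Pure NE: (Harden, Decoy, Decoy)

Check each profile: it is a Nash equilibrium iff no player can strictly gain by switching unilaterally.
(Decoy, Monitor, Monitor): Defender can switch to Harden (0.3 → 4.7). Not NE.
(Decoy, Monitor, Decoy): Auditor can switch to Monitor (2.7 → 2.9). Not NE.
(Decoy, Decoy, Monitor): Defender can switch to Harden (3.6 → 4.4). Not NE.
(Decoy, Decoy, Decoy): Defender can switch to Harden (3.9 → 5.6). Not NE.
(Harden, Monitor, Monitor): Auditor can switch to Decoy (3.7 → 5.7). Not NE.
(Harden, Monitor, Decoy): Defender can switch to Decoy (1.6 → 4.4). Not NE.
(Harden, Decoy, Monitor): Attacker can switch to Monitor (0.8 → 2.9). Not NE.
(Harden, Decoy, Decoy): Defender gets 5.6, best alternative 3.9; Attacker gets 1.9, best alternative 1.3; Auditor gets 2.9, best alternative 0.8. No profitable deviation — NE.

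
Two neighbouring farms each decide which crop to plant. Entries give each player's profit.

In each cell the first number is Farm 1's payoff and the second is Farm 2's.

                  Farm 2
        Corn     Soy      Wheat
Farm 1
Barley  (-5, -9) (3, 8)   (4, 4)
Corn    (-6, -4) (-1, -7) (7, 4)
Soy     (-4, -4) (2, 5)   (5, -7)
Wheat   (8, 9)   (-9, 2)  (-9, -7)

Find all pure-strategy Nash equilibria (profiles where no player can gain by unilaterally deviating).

The pure Nash equilibria are (Barley, Soy) and (Corn, Wheat) and (Wheat, Corn).

Farm 1 against Corn: payoffs -5, -6, -4, 8 → best response Wheat.
Farm 1 against Soy: payoffs 3, -1, 2, -9 → best response Barley.
Farm 1 against Wheat: payoffs 4, 7, 5, -9 → best response Corn.
Farm 2 against Barley: payoffs -9, 8, 4 → best response Soy.
Farm 2 against Corn: payoffs -4, -7, 4 → best response Wheat.
Farm 2 against Soy: payoffs -4, 5, -7 → best response Soy.
Farm 2 against Wheat: payoffs 9, 2, -7 → best response Corn.
Mutual best responses: (Barley, Soy); (Corn, Wheat); (Wheat, Corn).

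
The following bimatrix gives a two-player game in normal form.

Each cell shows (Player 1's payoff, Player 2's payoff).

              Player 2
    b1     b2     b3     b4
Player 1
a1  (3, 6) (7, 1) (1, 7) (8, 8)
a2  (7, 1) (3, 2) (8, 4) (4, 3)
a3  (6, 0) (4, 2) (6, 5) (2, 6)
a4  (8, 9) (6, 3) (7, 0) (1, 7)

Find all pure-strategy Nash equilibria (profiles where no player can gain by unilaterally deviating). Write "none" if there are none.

(a1, b1): Player 1 can switch to a2 (3 → 7). Not NE.
(a1, b2): Player 2 can switch to b1 (1 → 6). Not NE.
(a1, b3): Player 1 can switch to a2 (1 → 8). Not NE.
(a1, b4): Player 1 gets 8, best alternative 4; Player 2 gets 8, best alternative 7. No profitable deviation — NE.
(a2, b1): Player 1 can switch to a4 (7 → 8). Not NE.
(a2, b2): Player 1 can switch to a1 (3 → 7). Not NE.
(a2, b3): Player 1 gets 8, best alternative 7; Player 2 gets 4, best alternative 3. No profitable deviation — NE.
(a2, b4): Player 1 can switch to a1 (4 → 8). Not NE.
(a3, b1): Player 1 can switch to a2 (6 → 7). Not NE.
(a3, b2): Player 1 can switch to a1 (4 → 7). Not NE.
(a4, b1): Player 1 gets 8, best alternative 7; Player 2 gets 9, best alternative 7. No profitable deviation — NE.
(The remaining 5 profiles each have a profitable deviation by the same check.)

The pure Nash equilibria are (a1, b4), (a2, b3), (a4, b1).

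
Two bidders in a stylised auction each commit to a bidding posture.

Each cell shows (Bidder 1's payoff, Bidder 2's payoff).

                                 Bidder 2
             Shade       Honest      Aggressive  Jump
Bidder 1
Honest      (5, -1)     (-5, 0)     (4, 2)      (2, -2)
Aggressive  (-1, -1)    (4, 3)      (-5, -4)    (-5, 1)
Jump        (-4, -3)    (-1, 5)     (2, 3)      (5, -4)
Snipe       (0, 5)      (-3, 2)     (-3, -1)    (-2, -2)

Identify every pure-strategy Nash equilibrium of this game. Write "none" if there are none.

Bidder 1 against Shade: payoffs 5, -1, -4, 0 → best response Honest.
Bidder 1 against Honest: payoffs -5, 4, -1, -3 → best response Aggressive.
Bidder 1 against Aggressive: payoffs 4, -5, 2, -3 → best response Honest.
Bidder 1 against Jump: payoffs 2, -5, 5, -2 → best response Jump.
Bidder 2 against Honest: payoffs -1, 0, 2, -2 → best response Aggressive.
Bidder 2 against Aggressive: payoffs -1, 3, -4, 1 → best response Honest.
Bidder 2 against Jump: payoffs -3, 5, 3, -4 → best response Honest.
Bidder 2 against Snipe: payoffs 5, 2, -1, -2 → best response Shade.
Mutual best responses: (Honest, Aggressive); (Aggressive, Honest).

Pure-strategy Nash equilibria: (Honest, Aggressive); (Aggressive, Honest)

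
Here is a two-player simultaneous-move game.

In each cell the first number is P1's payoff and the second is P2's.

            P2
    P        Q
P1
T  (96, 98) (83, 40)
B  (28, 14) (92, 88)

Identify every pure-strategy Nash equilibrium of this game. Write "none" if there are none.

The pure Nash equilibria are (T, P); (B, Q).

P1 against P: payoffs 96, 28 → best response T.
P1 against Q: payoffs 83, 92 → best response B.
P2 against T: payoffs 98, 40 → best response P.
P2 against B: payoffs 14, 88 → best response Q.
Mutual best responses: (T, P); (B, Q).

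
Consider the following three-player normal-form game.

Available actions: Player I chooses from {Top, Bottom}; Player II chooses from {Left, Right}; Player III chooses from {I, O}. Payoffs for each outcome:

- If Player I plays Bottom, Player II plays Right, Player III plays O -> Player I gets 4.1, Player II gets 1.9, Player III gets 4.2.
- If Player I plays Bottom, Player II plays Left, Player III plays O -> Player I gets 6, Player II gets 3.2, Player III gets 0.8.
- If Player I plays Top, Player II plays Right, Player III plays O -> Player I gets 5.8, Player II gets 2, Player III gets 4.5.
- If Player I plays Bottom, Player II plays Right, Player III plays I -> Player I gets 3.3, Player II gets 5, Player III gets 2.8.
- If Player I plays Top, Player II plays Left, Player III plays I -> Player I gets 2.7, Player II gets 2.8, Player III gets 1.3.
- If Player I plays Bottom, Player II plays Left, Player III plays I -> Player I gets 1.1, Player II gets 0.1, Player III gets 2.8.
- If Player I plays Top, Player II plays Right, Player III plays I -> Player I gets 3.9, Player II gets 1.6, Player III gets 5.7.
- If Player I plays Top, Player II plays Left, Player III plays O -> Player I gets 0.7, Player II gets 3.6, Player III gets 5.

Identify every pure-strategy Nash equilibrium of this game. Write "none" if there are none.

There is no pure-strategy Nash equilibrium.

(Top, Left, I): Player III can switch to O (1.3 → 5). Not NE.
(Top, Left, O): Player I can switch to Bottom (0.7 → 6). Not NE.
(Top, Right, I): Player II can switch to Left (1.6 → 2.8). Not NE.
(Top, Right, O): Player II can switch to Left (2 → 3.6). Not NE.
(Bottom, Left, I): Player I can switch to Top (1.1 → 2.7). Not NE.
(Bottom, Left, O): Player III can switch to I (0.8 → 2.8). Not NE.
(Bottom, Right, I): Player I can switch to Top (3.3 → 3.9). Not NE.
(Bottom, Right, O): Player I can switch to Top (4.1 → 5.8). Not NE.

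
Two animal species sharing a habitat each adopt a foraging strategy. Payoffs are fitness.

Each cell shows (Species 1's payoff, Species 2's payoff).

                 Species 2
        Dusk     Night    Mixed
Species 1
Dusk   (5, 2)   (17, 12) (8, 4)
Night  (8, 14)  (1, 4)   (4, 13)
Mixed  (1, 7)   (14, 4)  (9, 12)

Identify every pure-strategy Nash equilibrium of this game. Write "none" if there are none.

For each player, find the best response to each opponent profile; mutual best responses are the pure NE.
Species 1 against Dusk: payoffs 5, 8, 1 → best response Night.
Species 1 against Night: payoffs 17, 1, 14 → best response Dusk.
Species 1 against Mixed: payoffs 8, 4, 9 → best response Mixed.
Species 2 against Dusk: payoffs 2, 12, 4 → best response Night.
Species 2 against Night: payoffs 14, 4, 13 → best response Dusk.
Species 2 against Mixed: payoffs 7, 4, 12 → best response Mixed.
Mutual best responses: (Dusk, Night); (Night, Dusk); (Mixed, Mixed).

(Dusk, Night) and (Night, Dusk) and (Mixed, Mixed)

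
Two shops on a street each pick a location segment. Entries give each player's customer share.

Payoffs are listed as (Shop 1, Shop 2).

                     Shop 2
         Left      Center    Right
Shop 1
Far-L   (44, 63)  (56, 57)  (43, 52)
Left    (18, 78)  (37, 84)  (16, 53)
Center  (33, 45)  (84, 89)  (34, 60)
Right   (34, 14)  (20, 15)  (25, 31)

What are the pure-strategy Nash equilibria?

(Far-L, Left): Shop 1 gets 44, best alternative 34; Shop 2 gets 63, best alternative 57. No profitable deviation — NE.
(Far-L, Center): Shop 1 can switch to Center (56 → 84). Not NE.
(Far-L, Right): Shop 2 can switch to Left (52 → 63). Not NE.
(Left, Left): Shop 1 can switch to Far-L (18 → 44). Not NE.
(Left, Center): Shop 1 can switch to Far-L (37 → 56). Not NE.
(Left, Right): Shop 1 can switch to Far-L (16 → 43). Not NE.
(Center, Left): Shop 1 can switch to Far-L (33 → 44). Not NE.
(Center, Center): Shop 1 gets 84, best alternative 56; Shop 2 gets 89, best alternative 60. No profitable deviation — NE.
(Center, Right): Shop 1 can switch to Far-L (34 → 43). Not NE.
(Right, Left): Shop 1 can switch to Far-L (34 → 44). Not NE.
(The remaining 2 profiles each have a profitable deviation by the same check.)

(Far-L, Left) and (Center, Center)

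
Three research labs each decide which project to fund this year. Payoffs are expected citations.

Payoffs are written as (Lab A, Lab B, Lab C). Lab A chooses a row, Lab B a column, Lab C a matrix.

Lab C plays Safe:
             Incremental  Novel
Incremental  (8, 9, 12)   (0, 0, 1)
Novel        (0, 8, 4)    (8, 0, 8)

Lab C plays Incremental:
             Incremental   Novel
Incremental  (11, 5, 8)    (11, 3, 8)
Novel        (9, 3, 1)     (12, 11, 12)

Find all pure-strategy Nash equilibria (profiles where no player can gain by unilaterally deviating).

The pure Nash equilibria are (Incremental, Incremental, Safe) and (Novel, Novel, Incremental).

Lab A against (Incremental, Safe): payoffs 8, 0 → best response Incremental.
Lab A against (Incremental, Incremental): payoffs 11, 9 → best response Incremental.
Lab A against (Novel, Safe): payoffs 0, 8 → best response Novel.
Lab A against (Novel, Incremental): payoffs 11, 12 → best response Novel.
Lab B against (Incremental, Safe): payoffs 9, 0 → best response Incremental.
Lab B against (Incremental, Incremental): payoffs 5, 3 → best response Incremental.
Lab B against (Novel, Safe): payoffs 8, 0 → best response Incremental.
Lab B against (Novel, Incremental): payoffs 3, 11 → best response Novel.
Lab C against (Incremental, Incremental): payoffs 12, 8 → best response Safe.
Lab C against (Incremental, Novel): payoffs 1, 8 → best response Incremental.
Lab C against (Novel, Incremental): payoffs 4, 1 → best response Safe.
Lab C against (Novel, Novel): payoffs 8, 12 → best response Incremental.
Mutual best responses: (Incremental, Incremental, Safe); (Novel, Novel, Incremental).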